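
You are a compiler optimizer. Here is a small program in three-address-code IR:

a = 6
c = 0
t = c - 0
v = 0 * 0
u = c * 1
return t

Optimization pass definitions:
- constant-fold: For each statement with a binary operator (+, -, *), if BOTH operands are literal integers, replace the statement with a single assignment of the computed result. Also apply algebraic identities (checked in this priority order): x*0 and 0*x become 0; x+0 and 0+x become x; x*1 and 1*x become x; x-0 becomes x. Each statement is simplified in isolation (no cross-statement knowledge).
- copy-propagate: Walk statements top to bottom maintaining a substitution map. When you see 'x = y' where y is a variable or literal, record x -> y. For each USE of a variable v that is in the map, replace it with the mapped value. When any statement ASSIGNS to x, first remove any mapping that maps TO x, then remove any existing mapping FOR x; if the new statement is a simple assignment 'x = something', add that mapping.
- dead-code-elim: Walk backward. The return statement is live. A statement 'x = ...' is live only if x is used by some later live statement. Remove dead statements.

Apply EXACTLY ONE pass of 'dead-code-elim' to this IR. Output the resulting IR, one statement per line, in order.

Applying dead-code-elim statement-by-statement:
  [6] return t  -> KEEP (return); live=['t']
  [5] u = c * 1  -> DEAD (u not live)
  [4] v = 0 * 0  -> DEAD (v not live)
  [3] t = c - 0  -> KEEP; live=['c']
  [2] c = 0  -> KEEP; live=[]
  [1] a = 6  -> DEAD (a not live)
Result (3 stmts):
  c = 0
  t = c - 0
  return t

Answer: c = 0
t = c - 0
return t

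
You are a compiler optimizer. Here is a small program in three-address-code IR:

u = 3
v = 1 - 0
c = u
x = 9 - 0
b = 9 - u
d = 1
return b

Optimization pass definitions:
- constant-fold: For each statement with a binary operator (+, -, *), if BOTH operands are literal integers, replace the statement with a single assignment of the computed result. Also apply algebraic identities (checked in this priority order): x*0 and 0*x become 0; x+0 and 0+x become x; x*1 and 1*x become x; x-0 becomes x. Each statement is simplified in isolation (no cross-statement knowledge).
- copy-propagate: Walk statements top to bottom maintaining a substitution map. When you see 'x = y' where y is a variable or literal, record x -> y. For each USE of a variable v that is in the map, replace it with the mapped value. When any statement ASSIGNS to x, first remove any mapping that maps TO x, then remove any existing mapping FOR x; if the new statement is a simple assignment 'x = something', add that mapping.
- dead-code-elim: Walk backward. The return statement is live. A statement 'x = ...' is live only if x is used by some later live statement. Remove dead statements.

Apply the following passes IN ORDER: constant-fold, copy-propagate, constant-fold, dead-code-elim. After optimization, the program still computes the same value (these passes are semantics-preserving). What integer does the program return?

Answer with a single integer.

Answer: 6

Derivation:
Initial IR:
  u = 3
  v = 1 - 0
  c = u
  x = 9 - 0
  b = 9 - u
  d = 1
  return b
After constant-fold (7 stmts):
  u = 3
  v = 1
  c = u
  x = 9
  b = 9 - u
  d = 1
  return b
After copy-propagate (7 stmts):
  u = 3
  v = 1
  c = 3
  x = 9
  b = 9 - 3
  d = 1
  return b
After constant-fold (7 stmts):
  u = 3
  v = 1
  c = 3
  x = 9
  b = 6
  d = 1
  return b
After dead-code-elim (2 stmts):
  b = 6
  return b
Evaluate:
  u = 3  =>  u = 3
  v = 1 - 0  =>  v = 1
  c = u  =>  c = 3
  x = 9 - 0  =>  x = 9
  b = 9 - u  =>  b = 6
  d = 1  =>  d = 1
  return b = 6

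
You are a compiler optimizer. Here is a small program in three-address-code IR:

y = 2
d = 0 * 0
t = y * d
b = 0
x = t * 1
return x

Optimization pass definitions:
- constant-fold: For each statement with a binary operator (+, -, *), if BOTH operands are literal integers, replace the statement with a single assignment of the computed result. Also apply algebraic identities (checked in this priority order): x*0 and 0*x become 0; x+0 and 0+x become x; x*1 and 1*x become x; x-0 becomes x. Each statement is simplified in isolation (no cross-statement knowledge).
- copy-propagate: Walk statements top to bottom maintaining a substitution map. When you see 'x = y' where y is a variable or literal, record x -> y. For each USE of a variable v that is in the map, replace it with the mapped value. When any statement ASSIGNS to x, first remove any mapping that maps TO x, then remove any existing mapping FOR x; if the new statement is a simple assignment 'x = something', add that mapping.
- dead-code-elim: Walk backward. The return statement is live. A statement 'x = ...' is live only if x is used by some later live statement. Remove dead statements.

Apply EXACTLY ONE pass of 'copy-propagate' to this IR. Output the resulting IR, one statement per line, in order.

Answer: y = 2
d = 0 * 0
t = 2 * d
b = 0
x = t * 1
return x

Derivation:
Applying copy-propagate statement-by-statement:
  [1] y = 2  (unchanged)
  [2] d = 0 * 0  (unchanged)
  [3] t = y * d  -> t = 2 * d
  [4] b = 0  (unchanged)
  [5] x = t * 1  (unchanged)
  [6] return x  (unchanged)
Result (6 stmts):
  y = 2
  d = 0 * 0
  t = 2 * d
  b = 0
  x = t * 1
  return x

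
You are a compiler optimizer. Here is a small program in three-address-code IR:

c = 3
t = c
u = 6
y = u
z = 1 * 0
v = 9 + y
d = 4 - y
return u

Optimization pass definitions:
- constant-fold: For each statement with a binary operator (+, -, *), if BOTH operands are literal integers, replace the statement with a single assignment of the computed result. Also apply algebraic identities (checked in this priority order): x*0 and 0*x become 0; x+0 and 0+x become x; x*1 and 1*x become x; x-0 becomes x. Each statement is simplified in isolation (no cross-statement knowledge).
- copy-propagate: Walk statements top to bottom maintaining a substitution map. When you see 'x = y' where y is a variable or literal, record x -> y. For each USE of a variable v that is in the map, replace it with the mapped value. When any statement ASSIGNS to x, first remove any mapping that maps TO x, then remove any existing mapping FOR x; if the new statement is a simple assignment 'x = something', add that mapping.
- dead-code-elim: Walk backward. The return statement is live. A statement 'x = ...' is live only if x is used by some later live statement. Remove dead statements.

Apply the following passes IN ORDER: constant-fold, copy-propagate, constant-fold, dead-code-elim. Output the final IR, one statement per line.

Initial IR:
  c = 3
  t = c
  u = 6
  y = u
  z = 1 * 0
  v = 9 + y
  d = 4 - y
  return u
After constant-fold (8 stmts):
  c = 3
  t = c
  u = 6
  y = u
  z = 0
  v = 9 + y
  d = 4 - y
  return u
After copy-propagate (8 stmts):
  c = 3
  t = 3
  u = 6
  y = 6
  z = 0
  v = 9 + 6
  d = 4 - 6
  return 6
After constant-fold (8 stmts):
  c = 3
  t = 3
  u = 6
  y = 6
  z = 0
  v = 15
  d = -2
  return 6
After dead-code-elim (1 stmts):
  return 6

Answer: return 6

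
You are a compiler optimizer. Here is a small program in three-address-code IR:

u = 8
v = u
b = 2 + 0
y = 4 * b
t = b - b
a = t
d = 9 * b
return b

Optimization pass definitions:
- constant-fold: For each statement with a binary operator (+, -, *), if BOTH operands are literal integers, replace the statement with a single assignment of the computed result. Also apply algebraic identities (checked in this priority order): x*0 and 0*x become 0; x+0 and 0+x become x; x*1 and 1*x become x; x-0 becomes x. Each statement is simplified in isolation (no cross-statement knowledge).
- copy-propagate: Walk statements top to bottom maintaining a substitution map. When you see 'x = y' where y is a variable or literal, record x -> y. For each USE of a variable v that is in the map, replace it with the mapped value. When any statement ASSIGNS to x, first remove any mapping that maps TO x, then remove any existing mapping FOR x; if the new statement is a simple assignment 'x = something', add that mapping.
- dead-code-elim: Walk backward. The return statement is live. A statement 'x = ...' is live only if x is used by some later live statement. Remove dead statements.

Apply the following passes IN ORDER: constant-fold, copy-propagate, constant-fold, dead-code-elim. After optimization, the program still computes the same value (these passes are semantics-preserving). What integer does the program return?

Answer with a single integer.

Answer: 2

Derivation:
Initial IR:
  u = 8
  v = u
  b = 2 + 0
  y = 4 * b
  t = b - b
  a = t
  d = 9 * b
  return b
After constant-fold (8 stmts):
  u = 8
  v = u
  b = 2
  y = 4 * b
  t = b - b
  a = t
  d = 9 * b
  return b
After copy-propagate (8 stmts):
  u = 8
  v = 8
  b = 2
  y = 4 * 2
  t = 2 - 2
  a = t
  d = 9 * 2
  return 2
After constant-fold (8 stmts):
  u = 8
  v = 8
  b = 2
  y = 8
  t = 0
  a = t
  d = 18
  return 2
After dead-code-elim (1 stmts):
  return 2
Evaluate:
  u = 8  =>  u = 8
  v = u  =>  v = 8
  b = 2 + 0  =>  b = 2
  y = 4 * b  =>  y = 8
  t = b - b  =>  t = 0
  a = t  =>  a = 0
  d = 9 * b  =>  d = 18
  return b = 2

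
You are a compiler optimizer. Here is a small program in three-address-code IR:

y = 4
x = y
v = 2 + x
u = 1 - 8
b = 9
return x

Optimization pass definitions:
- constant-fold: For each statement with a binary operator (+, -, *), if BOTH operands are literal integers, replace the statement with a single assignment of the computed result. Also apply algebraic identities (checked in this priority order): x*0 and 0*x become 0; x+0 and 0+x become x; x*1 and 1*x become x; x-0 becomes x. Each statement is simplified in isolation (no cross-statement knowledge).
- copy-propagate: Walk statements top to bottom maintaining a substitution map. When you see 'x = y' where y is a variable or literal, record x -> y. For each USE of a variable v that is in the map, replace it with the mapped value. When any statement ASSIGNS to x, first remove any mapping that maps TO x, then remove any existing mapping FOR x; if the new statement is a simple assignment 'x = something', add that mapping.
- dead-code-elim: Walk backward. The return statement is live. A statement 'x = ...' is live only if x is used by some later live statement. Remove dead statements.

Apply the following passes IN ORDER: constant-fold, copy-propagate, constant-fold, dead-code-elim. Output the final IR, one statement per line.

Answer: return 4

Derivation:
Initial IR:
  y = 4
  x = y
  v = 2 + x
  u = 1 - 8
  b = 9
  return x
After constant-fold (6 stmts):
  y = 4
  x = y
  v = 2 + x
  u = -7
  b = 9
  return x
After copy-propagate (6 stmts):
  y = 4
  x = 4
  v = 2 + 4
  u = -7
  b = 9
  return 4
After constant-fold (6 stmts):
  y = 4
  x = 4
  v = 6
  u = -7
  b = 9
  return 4
After dead-code-elim (1 stmts):
  return 4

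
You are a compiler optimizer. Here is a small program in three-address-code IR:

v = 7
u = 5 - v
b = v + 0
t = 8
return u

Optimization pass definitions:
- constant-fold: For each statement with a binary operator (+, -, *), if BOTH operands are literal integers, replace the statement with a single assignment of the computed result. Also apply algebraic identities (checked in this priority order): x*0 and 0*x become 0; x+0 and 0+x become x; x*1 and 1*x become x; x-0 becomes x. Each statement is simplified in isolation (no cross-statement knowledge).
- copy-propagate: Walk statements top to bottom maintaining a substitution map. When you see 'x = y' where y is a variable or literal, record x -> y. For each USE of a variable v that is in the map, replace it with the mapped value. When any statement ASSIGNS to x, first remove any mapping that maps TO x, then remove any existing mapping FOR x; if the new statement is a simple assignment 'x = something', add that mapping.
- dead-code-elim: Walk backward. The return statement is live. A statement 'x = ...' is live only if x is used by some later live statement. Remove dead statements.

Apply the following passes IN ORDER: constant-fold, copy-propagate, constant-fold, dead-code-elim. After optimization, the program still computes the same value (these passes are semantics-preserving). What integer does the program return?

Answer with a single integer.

Answer: -2

Derivation:
Initial IR:
  v = 7
  u = 5 - v
  b = v + 0
  t = 8
  return u
After constant-fold (5 stmts):
  v = 7
  u = 5 - v
  b = v
  t = 8
  return u
After copy-propagate (5 stmts):
  v = 7
  u = 5 - 7
  b = 7
  t = 8
  return u
After constant-fold (5 stmts):
  v = 7
  u = -2
  b = 7
  t = 8
  return u
After dead-code-elim (2 stmts):
  u = -2
  return u
Evaluate:
  v = 7  =>  v = 7
  u = 5 - v  =>  u = -2
  b = v + 0  =>  b = 7
  t = 8  =>  t = 8
  return u = -2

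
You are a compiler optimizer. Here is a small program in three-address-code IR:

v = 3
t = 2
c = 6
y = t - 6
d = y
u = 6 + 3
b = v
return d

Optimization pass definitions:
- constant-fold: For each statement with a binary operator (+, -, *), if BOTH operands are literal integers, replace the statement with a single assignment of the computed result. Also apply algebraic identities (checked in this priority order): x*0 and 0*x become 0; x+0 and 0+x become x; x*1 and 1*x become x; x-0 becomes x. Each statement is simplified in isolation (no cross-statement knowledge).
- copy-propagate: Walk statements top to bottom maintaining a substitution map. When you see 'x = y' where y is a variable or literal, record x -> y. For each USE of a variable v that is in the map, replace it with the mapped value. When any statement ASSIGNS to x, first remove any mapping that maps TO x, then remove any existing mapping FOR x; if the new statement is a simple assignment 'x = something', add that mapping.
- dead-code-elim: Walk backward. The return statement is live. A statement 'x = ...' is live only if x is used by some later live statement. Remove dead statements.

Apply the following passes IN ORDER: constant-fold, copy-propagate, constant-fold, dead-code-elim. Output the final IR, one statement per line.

Answer: y = -4
return y

Derivation:
Initial IR:
  v = 3
  t = 2
  c = 6
  y = t - 6
  d = y
  u = 6 + 3
  b = v
  return d
After constant-fold (8 stmts):
  v = 3
  t = 2
  c = 6
  y = t - 6
  d = y
  u = 9
  b = v
  return d
After copy-propagate (8 stmts):
  v = 3
  t = 2
  c = 6
  y = 2 - 6
  d = y
  u = 9
  b = 3
  return y
After constant-fold (8 stmts):
  v = 3
  t = 2
  c = 6
  y = -4
  d = y
  u = 9
  b = 3
  return y
After dead-code-elim (2 stmts):
  y = -4
  return y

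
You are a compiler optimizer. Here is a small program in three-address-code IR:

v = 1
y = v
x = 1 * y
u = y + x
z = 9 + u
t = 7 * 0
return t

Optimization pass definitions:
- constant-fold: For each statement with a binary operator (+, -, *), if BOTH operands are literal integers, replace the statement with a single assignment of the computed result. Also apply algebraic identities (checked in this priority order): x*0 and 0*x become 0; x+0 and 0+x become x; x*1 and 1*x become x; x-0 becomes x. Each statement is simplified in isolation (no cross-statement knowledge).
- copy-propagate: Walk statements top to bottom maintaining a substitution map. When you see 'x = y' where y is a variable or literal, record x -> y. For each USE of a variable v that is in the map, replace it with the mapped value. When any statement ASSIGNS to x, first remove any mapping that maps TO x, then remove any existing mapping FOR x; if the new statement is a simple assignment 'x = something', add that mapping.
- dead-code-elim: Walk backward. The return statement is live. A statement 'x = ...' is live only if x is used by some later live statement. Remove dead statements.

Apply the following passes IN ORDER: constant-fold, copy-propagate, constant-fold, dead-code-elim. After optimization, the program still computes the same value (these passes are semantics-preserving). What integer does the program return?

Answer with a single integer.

Initial IR:
  v = 1
  y = v
  x = 1 * y
  u = y + x
  z = 9 + u
  t = 7 * 0
  return t
After constant-fold (7 stmts):
  v = 1
  y = v
  x = y
  u = y + x
  z = 9 + u
  t = 0
  return t
After copy-propagate (7 stmts):
  v = 1
  y = 1
  x = 1
  u = 1 + 1
  z = 9 + u
  t = 0
  return 0
After constant-fold (7 stmts):
  v = 1
  y = 1
  x = 1
  u = 2
  z = 9 + u
  t = 0
  return 0
After dead-code-elim (1 stmts):
  return 0
Evaluate:
  v = 1  =>  v = 1
  y = v  =>  y = 1
  x = 1 * y  =>  x = 1
  u = y + x  =>  u = 2
  z = 9 + u  =>  z = 11
  t = 7 * 0  =>  t = 0
  return t = 0

Answer: 0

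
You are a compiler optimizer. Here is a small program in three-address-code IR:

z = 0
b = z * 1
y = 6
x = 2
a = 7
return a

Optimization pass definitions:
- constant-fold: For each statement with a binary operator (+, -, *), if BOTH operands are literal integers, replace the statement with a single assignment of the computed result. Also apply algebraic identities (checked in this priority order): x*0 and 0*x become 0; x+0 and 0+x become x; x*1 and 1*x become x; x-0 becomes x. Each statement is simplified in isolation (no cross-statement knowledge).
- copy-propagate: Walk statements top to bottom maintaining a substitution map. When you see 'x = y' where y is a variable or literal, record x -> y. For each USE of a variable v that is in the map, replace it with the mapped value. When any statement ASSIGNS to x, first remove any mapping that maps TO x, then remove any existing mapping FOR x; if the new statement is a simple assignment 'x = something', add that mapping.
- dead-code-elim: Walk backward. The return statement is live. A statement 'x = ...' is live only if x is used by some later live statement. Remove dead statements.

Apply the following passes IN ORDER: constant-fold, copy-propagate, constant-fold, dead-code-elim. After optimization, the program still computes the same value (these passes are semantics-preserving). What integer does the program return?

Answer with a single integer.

Answer: 7

Derivation:
Initial IR:
  z = 0
  b = z * 1
  y = 6
  x = 2
  a = 7
  return a
After constant-fold (6 stmts):
  z = 0
  b = z
  y = 6
  x = 2
  a = 7
  return a
After copy-propagate (6 stmts):
  z = 0
  b = 0
  y = 6
  x = 2
  a = 7
  return 7
After constant-fold (6 stmts):
  z = 0
  b = 0
  y = 6
  x = 2
  a = 7
  return 7
After dead-code-elim (1 stmts):
  return 7
Evaluate:
  z = 0  =>  z = 0
  b = z * 1  =>  b = 0
  y = 6  =>  y = 6
  x = 2  =>  x = 2
  a = 7  =>  a = 7
  return a = 7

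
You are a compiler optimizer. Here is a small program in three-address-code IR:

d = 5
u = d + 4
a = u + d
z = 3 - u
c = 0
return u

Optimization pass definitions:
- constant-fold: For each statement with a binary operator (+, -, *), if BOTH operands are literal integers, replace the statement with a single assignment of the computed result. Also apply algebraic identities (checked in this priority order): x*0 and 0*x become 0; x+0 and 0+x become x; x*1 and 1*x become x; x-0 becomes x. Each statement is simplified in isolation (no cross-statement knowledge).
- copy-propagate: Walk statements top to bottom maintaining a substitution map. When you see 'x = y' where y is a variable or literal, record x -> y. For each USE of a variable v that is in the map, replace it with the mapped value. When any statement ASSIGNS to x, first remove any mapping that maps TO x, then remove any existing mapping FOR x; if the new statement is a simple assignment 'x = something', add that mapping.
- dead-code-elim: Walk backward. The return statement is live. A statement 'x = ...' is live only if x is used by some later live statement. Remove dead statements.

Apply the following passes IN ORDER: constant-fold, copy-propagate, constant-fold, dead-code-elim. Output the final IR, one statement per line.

Answer: u = 9
return u

Derivation:
Initial IR:
  d = 5
  u = d + 4
  a = u + d
  z = 3 - u
  c = 0
  return u
After constant-fold (6 stmts):
  d = 5
  u = d + 4
  a = u + d
  z = 3 - u
  c = 0
  return u
After copy-propagate (6 stmts):
  d = 5
  u = 5 + 4
  a = u + 5
  z = 3 - u
  c = 0
  return u
After constant-fold (6 stmts):
  d = 5
  u = 9
  a = u + 5
  z = 3 - u
  c = 0
  return u
After dead-code-elim (2 stmts):
  u = 9
  return u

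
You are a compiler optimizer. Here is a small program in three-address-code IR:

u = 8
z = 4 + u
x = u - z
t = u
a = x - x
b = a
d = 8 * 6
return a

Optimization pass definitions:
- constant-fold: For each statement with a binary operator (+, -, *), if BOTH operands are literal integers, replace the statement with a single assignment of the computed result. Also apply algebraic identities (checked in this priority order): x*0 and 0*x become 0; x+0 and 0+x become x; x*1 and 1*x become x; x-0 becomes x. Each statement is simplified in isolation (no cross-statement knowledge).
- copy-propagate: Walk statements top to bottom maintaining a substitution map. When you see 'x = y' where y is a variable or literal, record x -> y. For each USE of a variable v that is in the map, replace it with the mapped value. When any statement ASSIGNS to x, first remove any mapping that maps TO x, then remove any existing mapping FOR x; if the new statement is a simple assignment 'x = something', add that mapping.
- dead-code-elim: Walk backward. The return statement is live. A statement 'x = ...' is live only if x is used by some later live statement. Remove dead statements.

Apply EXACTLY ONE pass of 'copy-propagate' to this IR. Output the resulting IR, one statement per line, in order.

Answer: u = 8
z = 4 + 8
x = 8 - z
t = 8
a = x - x
b = a
d = 8 * 6
return a

Derivation:
Applying copy-propagate statement-by-statement:
  [1] u = 8  (unchanged)
  [2] z = 4 + u  -> z = 4 + 8
  [3] x = u - z  -> x = 8 - z
  [4] t = u  -> t = 8
  [5] a = x - x  (unchanged)
  [6] b = a  (unchanged)
  [7] d = 8 * 6  (unchanged)
  [8] return a  (unchanged)
Result (8 stmts):
  u = 8
  z = 4 + 8
  x = 8 - z
  t = 8
  a = x - x
  b = a
  d = 8 * 6
  return a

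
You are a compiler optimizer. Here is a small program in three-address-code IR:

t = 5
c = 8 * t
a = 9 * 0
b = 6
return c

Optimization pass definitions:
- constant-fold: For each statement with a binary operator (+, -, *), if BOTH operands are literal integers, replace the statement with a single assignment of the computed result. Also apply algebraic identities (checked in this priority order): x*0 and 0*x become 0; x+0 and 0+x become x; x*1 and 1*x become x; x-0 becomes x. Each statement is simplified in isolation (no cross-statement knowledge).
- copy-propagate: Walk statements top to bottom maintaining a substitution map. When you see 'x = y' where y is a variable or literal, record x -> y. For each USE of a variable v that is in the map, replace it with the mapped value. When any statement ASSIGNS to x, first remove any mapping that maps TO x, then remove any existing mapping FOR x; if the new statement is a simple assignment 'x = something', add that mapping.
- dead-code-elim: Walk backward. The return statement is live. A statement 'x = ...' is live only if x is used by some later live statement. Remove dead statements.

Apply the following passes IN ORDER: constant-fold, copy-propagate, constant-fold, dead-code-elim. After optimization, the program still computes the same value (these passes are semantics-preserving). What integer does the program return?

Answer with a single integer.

Answer: 40

Derivation:
Initial IR:
  t = 5
  c = 8 * t
  a = 9 * 0
  b = 6
  return c
After constant-fold (5 stmts):
  t = 5
  c = 8 * t
  a = 0
  b = 6
  return c
After copy-propagate (5 stmts):
  t = 5
  c = 8 * 5
  a = 0
  b = 6
  return c
After constant-fold (5 stmts):
  t = 5
  c = 40
  a = 0
  b = 6
  return c
After dead-code-elim (2 stmts):
  c = 40
  return c
Evaluate:
  t = 5  =>  t = 5
  c = 8 * t  =>  c = 40
  a = 9 * 0  =>  a = 0
  b = 6  =>  b = 6
  return c = 40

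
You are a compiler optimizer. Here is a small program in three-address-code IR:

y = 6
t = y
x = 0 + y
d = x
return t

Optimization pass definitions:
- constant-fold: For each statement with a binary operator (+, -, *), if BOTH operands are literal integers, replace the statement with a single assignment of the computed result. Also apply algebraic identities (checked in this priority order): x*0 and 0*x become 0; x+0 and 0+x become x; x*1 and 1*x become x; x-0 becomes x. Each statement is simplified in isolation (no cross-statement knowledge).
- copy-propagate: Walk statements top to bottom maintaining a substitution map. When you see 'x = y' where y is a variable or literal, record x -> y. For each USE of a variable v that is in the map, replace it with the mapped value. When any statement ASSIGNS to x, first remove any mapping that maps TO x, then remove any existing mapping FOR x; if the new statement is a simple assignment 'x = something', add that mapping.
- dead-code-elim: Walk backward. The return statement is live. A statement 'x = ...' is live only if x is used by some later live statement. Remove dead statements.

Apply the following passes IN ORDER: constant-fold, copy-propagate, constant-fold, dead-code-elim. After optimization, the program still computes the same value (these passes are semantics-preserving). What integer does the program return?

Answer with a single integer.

Initial IR:
  y = 6
  t = y
  x = 0 + y
  d = x
  return t
After constant-fold (5 stmts):
  y = 6
  t = y
  x = y
  d = x
  return t
After copy-propagate (5 stmts):
  y = 6
  t = 6
  x = 6
  d = 6
  return 6
After constant-fold (5 stmts):
  y = 6
  t = 6
  x = 6
  d = 6
  return 6
After dead-code-elim (1 stmts):
  return 6
Evaluate:
  y = 6  =>  y = 6
  t = y  =>  t = 6
  x = 0 + y  =>  x = 6
  d = x  =>  d = 6
  return t = 6

Answer: 6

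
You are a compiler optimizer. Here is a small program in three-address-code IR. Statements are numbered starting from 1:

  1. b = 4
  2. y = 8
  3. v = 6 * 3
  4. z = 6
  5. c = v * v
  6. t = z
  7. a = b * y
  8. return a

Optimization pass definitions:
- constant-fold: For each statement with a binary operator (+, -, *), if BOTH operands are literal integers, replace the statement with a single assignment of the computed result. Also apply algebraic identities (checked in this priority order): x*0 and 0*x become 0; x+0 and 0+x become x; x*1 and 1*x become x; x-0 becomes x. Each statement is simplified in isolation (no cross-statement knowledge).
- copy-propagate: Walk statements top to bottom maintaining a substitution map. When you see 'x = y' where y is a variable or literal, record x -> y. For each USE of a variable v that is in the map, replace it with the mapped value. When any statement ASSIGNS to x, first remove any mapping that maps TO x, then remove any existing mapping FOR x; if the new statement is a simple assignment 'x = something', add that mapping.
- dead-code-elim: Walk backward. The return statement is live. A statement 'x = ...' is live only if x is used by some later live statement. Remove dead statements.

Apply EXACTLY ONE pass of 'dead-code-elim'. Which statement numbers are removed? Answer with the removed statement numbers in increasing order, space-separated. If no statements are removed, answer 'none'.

Backward liveness scan:
Stmt 1 'b = 4': KEEP (b is live); live-in = []
Stmt 2 'y = 8': KEEP (y is live); live-in = ['b']
Stmt 3 'v = 6 * 3': DEAD (v not in live set ['b', 'y'])
Stmt 4 'z = 6': DEAD (z not in live set ['b', 'y'])
Stmt 5 'c = v * v': DEAD (c not in live set ['b', 'y'])
Stmt 6 't = z': DEAD (t not in live set ['b', 'y'])
Stmt 7 'a = b * y': KEEP (a is live); live-in = ['b', 'y']
Stmt 8 'return a': KEEP (return); live-in = ['a']
Removed statement numbers: [3, 4, 5, 6]
Surviving IR:
  b = 4
  y = 8
  a = b * y
  return a

Answer: 3 4 5 6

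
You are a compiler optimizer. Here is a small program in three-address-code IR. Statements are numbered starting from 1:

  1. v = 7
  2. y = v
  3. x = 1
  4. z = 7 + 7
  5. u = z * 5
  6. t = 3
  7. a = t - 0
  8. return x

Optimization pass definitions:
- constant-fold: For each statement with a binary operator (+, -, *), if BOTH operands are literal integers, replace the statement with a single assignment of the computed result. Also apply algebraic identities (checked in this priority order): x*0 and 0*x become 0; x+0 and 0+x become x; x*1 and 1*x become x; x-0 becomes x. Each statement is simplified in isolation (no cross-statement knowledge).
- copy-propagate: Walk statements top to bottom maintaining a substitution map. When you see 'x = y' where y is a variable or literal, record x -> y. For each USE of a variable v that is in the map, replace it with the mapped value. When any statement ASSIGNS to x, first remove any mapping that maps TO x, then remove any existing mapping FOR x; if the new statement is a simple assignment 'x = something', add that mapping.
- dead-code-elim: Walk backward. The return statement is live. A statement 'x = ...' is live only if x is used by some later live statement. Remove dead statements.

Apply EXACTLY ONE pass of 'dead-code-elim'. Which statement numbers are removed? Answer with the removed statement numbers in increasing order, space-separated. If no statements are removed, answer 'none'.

Answer: 1 2 4 5 6 7

Derivation:
Backward liveness scan:
Stmt 1 'v = 7': DEAD (v not in live set [])
Stmt 2 'y = v': DEAD (y not in live set [])
Stmt 3 'x = 1': KEEP (x is live); live-in = []
Stmt 4 'z = 7 + 7': DEAD (z not in live set ['x'])
Stmt 5 'u = z * 5': DEAD (u not in live set ['x'])
Stmt 6 't = 3': DEAD (t not in live set ['x'])
Stmt 7 'a = t - 0': DEAD (a not in live set ['x'])
Stmt 8 'return x': KEEP (return); live-in = ['x']
Removed statement numbers: [1, 2, 4, 5, 6, 7]
Surviving IR:
  x = 1
  return x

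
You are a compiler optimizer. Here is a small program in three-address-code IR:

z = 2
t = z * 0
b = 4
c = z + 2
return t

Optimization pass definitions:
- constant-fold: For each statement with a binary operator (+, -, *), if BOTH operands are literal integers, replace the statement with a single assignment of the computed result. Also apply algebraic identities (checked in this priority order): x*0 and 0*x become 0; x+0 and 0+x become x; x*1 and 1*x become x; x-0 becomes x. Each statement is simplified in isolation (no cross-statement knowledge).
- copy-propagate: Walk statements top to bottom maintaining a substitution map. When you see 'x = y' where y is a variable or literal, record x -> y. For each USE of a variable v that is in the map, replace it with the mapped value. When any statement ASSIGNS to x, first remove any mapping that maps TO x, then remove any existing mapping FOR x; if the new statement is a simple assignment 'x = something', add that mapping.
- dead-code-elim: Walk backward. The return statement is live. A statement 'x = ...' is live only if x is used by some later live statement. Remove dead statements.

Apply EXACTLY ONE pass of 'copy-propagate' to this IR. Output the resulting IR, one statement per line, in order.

Applying copy-propagate statement-by-statement:
  [1] z = 2  (unchanged)
  [2] t = z * 0  -> t = 2 * 0
  [3] b = 4  (unchanged)
  [4] c = z + 2  -> c = 2 + 2
  [5] return t  (unchanged)
Result (5 stmts):
  z = 2
  t = 2 * 0
  b = 4
  c = 2 + 2
  return t

Answer: z = 2
t = 2 * 0
b = 4
c = 2 + 2
return t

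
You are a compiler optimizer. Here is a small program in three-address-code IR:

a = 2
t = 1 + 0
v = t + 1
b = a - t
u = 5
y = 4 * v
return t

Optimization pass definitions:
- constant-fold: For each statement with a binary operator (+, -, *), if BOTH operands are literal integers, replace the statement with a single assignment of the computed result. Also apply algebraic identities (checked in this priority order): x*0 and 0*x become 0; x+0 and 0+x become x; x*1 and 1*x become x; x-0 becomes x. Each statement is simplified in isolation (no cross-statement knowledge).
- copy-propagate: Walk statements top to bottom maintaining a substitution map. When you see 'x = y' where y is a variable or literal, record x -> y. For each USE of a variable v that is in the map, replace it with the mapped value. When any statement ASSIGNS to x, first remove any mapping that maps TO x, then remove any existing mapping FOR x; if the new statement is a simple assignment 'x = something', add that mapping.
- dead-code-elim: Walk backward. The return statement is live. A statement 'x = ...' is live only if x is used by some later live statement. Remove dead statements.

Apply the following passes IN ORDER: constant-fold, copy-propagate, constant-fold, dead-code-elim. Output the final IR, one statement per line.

Answer: return 1

Derivation:
Initial IR:
  a = 2
  t = 1 + 0
  v = t + 1
  b = a - t
  u = 5
  y = 4 * v
  return t
After constant-fold (7 stmts):
  a = 2
  t = 1
  v = t + 1
  b = a - t
  u = 5
  y = 4 * v
  return t
After copy-propagate (7 stmts):
  a = 2
  t = 1
  v = 1 + 1
  b = 2 - 1
  u = 5
  y = 4 * v
  return 1
After constant-fold (7 stmts):
  a = 2
  t = 1
  v = 2
  b = 1
  u = 5
  y = 4 * v
  return 1
After dead-code-elim (1 stmts):
  return 1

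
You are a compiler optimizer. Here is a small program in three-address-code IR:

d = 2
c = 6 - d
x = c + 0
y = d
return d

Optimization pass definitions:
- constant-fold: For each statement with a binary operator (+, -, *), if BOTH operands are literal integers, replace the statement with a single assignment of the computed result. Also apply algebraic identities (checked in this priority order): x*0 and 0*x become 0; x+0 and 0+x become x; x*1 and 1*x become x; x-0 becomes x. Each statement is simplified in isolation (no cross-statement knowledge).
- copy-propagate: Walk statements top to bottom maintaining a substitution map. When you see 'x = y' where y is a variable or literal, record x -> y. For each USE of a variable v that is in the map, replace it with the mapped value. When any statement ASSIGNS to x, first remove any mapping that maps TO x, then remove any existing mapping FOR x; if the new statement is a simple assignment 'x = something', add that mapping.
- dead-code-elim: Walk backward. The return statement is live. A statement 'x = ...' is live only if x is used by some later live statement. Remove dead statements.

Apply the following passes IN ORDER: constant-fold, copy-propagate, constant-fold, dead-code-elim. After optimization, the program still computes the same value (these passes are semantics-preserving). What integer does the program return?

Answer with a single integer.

Answer: 2

Derivation:
Initial IR:
  d = 2
  c = 6 - d
  x = c + 0
  y = d
  return d
After constant-fold (5 stmts):
  d = 2
  c = 6 - d
  x = c
  y = d
  return d
After copy-propagate (5 stmts):
  d = 2
  c = 6 - 2
  x = c
  y = 2
  return 2
After constant-fold (5 stmts):
  d = 2
  c = 4
  x = c
  y = 2
  return 2
After dead-code-elim (1 stmts):
  return 2
Evaluate:
  d = 2  =>  d = 2
  c = 6 - d  =>  c = 4
  x = c + 0  =>  x = 4
  y = d  =>  y = 2
  return d = 2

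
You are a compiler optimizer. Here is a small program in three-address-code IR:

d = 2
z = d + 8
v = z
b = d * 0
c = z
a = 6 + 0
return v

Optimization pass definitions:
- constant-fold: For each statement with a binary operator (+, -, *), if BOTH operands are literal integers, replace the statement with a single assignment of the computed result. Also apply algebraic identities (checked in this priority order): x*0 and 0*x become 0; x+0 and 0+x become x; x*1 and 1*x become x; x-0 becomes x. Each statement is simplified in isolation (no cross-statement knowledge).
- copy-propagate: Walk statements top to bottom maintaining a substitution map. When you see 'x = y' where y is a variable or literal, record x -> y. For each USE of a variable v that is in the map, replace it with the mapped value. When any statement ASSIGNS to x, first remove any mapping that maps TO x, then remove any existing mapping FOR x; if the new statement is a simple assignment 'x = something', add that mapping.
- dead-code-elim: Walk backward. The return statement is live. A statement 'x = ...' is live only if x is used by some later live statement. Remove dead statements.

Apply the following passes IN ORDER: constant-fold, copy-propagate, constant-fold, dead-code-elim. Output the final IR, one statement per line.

Answer: z = 10
return z

Derivation:
Initial IR:
  d = 2
  z = d + 8
  v = z
  b = d * 0
  c = z
  a = 6 + 0
  return v
After constant-fold (7 stmts):
  d = 2
  z = d + 8
  v = z
  b = 0
  c = z
  a = 6
  return v
After copy-propagate (7 stmts):
  d = 2
  z = 2 + 8
  v = z
  b = 0
  c = z
  a = 6
  return z
After constant-fold (7 stmts):
  d = 2
  z = 10
  v = z
  b = 0
  c = z
  a = 6
  return z
After dead-code-elim (2 stmts):
  z = 10
  return z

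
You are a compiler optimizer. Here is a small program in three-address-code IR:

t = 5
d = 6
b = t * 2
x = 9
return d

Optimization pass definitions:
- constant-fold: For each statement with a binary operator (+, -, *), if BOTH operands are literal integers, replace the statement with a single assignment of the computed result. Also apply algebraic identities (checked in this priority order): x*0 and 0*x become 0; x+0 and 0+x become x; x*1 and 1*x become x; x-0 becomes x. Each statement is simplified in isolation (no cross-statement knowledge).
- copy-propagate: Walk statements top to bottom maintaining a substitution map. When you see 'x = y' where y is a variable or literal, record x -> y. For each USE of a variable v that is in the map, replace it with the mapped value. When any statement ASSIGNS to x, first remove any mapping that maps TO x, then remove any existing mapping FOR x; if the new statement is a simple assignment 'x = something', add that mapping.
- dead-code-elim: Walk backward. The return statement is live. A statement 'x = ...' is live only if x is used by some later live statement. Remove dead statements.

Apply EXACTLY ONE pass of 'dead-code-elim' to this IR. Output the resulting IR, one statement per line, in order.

Applying dead-code-elim statement-by-statement:
  [5] return d  -> KEEP (return); live=['d']
  [4] x = 9  -> DEAD (x not live)
  [3] b = t * 2  -> DEAD (b not live)
  [2] d = 6  -> KEEP; live=[]
  [1] t = 5  -> DEAD (t not live)
Result (2 stmts):
  d = 6
  return d

Answer: d = 6
return d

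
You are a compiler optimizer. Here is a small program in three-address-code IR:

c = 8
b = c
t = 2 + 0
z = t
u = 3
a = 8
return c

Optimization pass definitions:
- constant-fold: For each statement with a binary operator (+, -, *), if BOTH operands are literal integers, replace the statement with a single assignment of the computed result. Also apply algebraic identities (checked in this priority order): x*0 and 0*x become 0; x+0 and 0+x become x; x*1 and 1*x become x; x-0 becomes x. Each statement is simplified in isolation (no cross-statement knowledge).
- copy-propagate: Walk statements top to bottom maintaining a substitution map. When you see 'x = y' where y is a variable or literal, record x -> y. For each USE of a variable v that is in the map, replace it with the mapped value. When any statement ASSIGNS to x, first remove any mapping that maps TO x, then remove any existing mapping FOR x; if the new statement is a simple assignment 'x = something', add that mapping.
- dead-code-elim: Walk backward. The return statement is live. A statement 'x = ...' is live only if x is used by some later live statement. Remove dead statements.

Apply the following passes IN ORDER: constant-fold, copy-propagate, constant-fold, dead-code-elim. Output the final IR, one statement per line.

Answer: return 8

Derivation:
Initial IR:
  c = 8
  b = c
  t = 2 + 0
  z = t
  u = 3
  a = 8
  return c
After constant-fold (7 stmts):
  c = 8
  b = c
  t = 2
  z = t
  u = 3
  a = 8
  return c
After copy-propagate (7 stmts):
  c = 8
  b = 8
  t = 2
  z = 2
  u = 3
  a = 8
  return 8
After constant-fold (7 stmts):
  c = 8
  b = 8
  t = 2
  z = 2
  u = 3
  a = 8
  return 8
After dead-code-elim (1 stmts):
  return 8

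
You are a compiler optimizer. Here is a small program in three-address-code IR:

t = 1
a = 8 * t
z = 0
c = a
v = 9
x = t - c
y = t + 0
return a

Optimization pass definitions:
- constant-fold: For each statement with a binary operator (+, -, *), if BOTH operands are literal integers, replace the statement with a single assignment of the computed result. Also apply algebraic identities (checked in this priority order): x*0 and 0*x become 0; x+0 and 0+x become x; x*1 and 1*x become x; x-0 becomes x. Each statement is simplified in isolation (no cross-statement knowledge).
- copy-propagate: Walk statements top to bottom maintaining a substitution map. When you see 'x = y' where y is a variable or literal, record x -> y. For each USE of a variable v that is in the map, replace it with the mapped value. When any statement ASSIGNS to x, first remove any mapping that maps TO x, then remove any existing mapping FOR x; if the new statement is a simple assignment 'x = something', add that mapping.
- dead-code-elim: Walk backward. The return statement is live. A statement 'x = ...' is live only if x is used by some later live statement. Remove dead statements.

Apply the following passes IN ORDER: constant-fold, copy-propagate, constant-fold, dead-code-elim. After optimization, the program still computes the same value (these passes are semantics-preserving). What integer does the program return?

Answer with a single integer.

Answer: 8

Derivation:
Initial IR:
  t = 1
  a = 8 * t
  z = 0
  c = a
  v = 9
  x = t - c
  y = t + 0
  return a
After constant-fold (8 stmts):
  t = 1
  a = 8 * t
  z = 0
  c = a
  v = 9
  x = t - c
  y = t
  return a
After copy-propagate (8 stmts):
  t = 1
  a = 8 * 1
  z = 0
  c = a
  v = 9
  x = 1 - a
  y = 1
  return a
After constant-fold (8 stmts):
  t = 1
  a = 8
  z = 0
  c = a
  v = 9
  x = 1 - a
  y = 1
  return a
After dead-code-elim (2 stmts):
  a = 8
  return a
Evaluate:
  t = 1  =>  t = 1
  a = 8 * t  =>  a = 8
  z = 0  =>  z = 0
  c = a  =>  c = 8
  v = 9  =>  v = 9
  x = t - c  =>  x = -7
  y = t + 0  =>  y = 1
  return a = 8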